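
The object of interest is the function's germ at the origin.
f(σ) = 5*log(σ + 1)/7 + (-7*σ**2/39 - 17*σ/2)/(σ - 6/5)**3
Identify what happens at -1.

The point is a logarithmic branch point.

The term (5/7)*log(1 - σ/(-1)) has argument 1 - -1/(-1) = 0 at -1: a logarithmic (infinitely-sheeted) branch point; the remaining terms are analytic or single-valued there.


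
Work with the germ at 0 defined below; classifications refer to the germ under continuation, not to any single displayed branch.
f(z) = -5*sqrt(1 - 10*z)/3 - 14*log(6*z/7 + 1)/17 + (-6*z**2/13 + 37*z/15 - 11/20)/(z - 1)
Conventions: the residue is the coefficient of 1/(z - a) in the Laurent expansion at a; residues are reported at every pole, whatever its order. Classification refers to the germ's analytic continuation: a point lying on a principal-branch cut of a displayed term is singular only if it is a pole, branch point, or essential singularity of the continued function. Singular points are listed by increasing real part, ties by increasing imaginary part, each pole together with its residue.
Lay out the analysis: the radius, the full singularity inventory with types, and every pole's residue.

Radius of convergence at 0: 1/10.
At -7/6: a logarithmic branch point.
At 1/10: an algebraic (square-root) branch point.
At 1: a pole of order 1; residue 227/156.

Denominator factor (z - 1): pole of order 1 at 1, modulus 1.
Branch term (-5/3)*sqrt(1 - z/(1/10)): its argument vanishes at z = 1/10, a square-root branch point, modulus 1/10.
Branch term (-14/17)*log(1 - z/(-7/6)): its argument vanishes at z = -7/6, a logarithmic branch point, modulus 7/6.
The radius of convergence is the smallest modulus among the singular points: 1/10.
The branch terms are analytic at 1 and contribute nothing to the residue; only the rational part matters.
At the order-1 pole 1 set g(z) = (z - (1))*(rational part) = -6*z**2/13 + 37*z/15 - 11/20.
Simple pole: residue = g(a) at a = 1, which is 227/156.
List the singular points by increasing real part (a conjugate pair: the negative imaginary part first).


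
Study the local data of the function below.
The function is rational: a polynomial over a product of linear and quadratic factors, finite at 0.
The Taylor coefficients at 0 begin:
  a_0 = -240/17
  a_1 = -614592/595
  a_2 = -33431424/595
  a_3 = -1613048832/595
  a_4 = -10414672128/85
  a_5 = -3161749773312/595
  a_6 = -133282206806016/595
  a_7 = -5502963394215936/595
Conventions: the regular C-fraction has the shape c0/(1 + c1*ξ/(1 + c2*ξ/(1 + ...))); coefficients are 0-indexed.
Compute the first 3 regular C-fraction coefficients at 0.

The regular C-fraction coefficients are [-240/17, -12804/175, 10514254/560175].

Taylor coefficients (read off): a_0 = -240/17, a_1 = -614592/595, a_2 = -33431424/595.
c0 = a_0 = -240/17. Peel one level at a time: if S = 1 + c*ξ/S' with S'(0) = 1, then c is the ξ-coefficient of S and S' = c*ξ/(S - 1).
S_1 = c0/f = 1 + (-12804/175)*ξ + (42057016/30625)*ξ^2 + ...; c1 = -12804/175.
S_2 = c1*ξ/(S_1 - 1) = 1 + (10514254/560175)*ξ + ...; c2 = 10514254/560175.


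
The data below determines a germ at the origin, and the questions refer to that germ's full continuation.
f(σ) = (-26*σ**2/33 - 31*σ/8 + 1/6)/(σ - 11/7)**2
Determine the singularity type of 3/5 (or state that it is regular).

Denominator factors: σ - 11/7 = -34/35 at σ = 3/5 — none vanishes.
So the germ continues analytically to 3/5.

The point is a regular point.


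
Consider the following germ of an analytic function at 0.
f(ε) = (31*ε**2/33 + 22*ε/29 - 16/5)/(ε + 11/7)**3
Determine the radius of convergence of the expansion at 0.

The radius of convergence is 11/7.

Denominator factor (ε + 11/7)^3: pole of order 3 at -11/7, modulus 11/7.
The radius of convergence is the smallest modulus among the singular points: 11/7.


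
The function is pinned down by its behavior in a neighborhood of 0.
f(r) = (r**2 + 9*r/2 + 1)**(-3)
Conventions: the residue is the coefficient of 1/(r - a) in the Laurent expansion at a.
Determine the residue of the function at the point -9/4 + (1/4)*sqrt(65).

The residue is (192/274625)*sqrt(65).

The factor r**2 + 9*r/2 + 1 splits as (r - a)(r - a') with a = -9/4 + (1/4)*sqrt(65), a' = -9/4 - (1/4)*sqrt(65). At the order-3 pole a set g(r) = (r - a)^3*f(r) = [1] / (r - a')^3.
Order-3 pole: residue = g''(a)/2; g''(-9/4 + (1/4)*sqrt(65)) = (384/274625)*sqrt(65), so the residue is (192/274625)*sqrt(65).


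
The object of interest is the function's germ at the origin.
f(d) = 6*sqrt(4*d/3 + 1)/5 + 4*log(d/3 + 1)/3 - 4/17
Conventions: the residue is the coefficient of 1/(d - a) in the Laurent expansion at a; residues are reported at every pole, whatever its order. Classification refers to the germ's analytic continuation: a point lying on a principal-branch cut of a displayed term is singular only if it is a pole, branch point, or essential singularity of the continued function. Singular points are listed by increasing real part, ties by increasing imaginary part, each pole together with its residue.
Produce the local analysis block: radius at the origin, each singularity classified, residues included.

Branch term (6/5)*sqrt(1 - d/(-3/4)): its argument vanishes at d = -3/4, a square-root branch point, modulus 3/4.
Branch term (4/3)*log(1 - d/(-3)): its argument vanishes at d = -3, a logarithmic branch point, modulus 3.
The radius of convergence is the smallest modulus among the singular points: 3/4.
List the singular points by increasing real part (a conjugate pair: the negative imaginary part first).

Radius of convergence at 0: 3/4.
At -3: a logarithmic branch point.
At -3/4: an algebraic (square-root) branch point.


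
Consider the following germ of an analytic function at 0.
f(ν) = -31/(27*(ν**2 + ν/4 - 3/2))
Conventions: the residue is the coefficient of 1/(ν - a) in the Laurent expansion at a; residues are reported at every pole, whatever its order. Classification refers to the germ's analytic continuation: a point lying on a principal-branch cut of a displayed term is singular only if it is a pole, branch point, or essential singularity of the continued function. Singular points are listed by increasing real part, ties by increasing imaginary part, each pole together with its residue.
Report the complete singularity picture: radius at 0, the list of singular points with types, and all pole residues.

Denominator factor (ν**2 + ν/4 - 3/2): discriminant 97/16, real irrational roots -1/8 + (1/8)*sqrt(97) and -1/8 - (1/8)*sqrt(97); poles of order 1, moduli -1/8 + (1/8)*sqrt(97) and 1/8 + (1/8)*sqrt(97).
The radius of convergence is the smallest modulus among the singular points: -1/8 + (1/8)*sqrt(97).
The factor ν**2 + ν/4 - 3/2 splits as (ν - a)(ν - a') with a = -1/8 - (1/8)*sqrt(97), a' = -1/8 + (1/8)*sqrt(97). At the order-1 pole a set g(ν) = (ν - a)*f(ν) = [-31/27] / (ν - a').
Simple pole: residue = g(a) at a = -1/8 - (1/8)*sqrt(97), which is (124/2619)*sqrt(97).
The factor ν**2 + ν/4 - 3/2 splits as (ν - a)(ν - a') with a = -1/8 + (1/8)*sqrt(97), a' = -1/8 - (1/8)*sqrt(97). At the order-1 pole a set g(ν) = (ν - a)*f(ν) = [-31/27] / (ν - a').
Simple pole: residue = g(a) at a = -1/8 + (1/8)*sqrt(97), which is -(124/2619)*sqrt(97).
List the singular points by increasing real part (a conjugate pair: the negative imaginary part first).

Radius of convergence at 0: -1/8 + (1/8)*sqrt(97).
At -1/8 - (1/8)*sqrt(97): a pole of order 1; residue (124/2619)*sqrt(97).
At -1/8 + (1/8)*sqrt(97): a pole of order 1; residue -(124/2619)*sqrt(97).


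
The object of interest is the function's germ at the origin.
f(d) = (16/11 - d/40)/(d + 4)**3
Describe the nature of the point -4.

The denominator factor d + 4 vanishes at -4 and appears to the power 3; the numerator there equals 171/110, nonzero, and no other factor vanishes.
Hence a pole whose order is the multiplicity, 3.

The point is a pole of order 3.


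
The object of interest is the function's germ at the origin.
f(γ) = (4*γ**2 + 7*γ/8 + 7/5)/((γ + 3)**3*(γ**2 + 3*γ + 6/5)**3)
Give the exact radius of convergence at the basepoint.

Denominator factor (γ**2 + 3*γ + 6/5)^3: discriminant 21/5, real irrational roots -3/2 + (1/10)*sqrt(105) and -3/2 - (1/10)*sqrt(105); poles of order 3, moduli 3/2 - (1/10)*sqrt(105) and 3/2 + (1/10)*sqrt(105).
Denominator factor (γ + 3)^3: pole of order 3 at -3, modulus 3.
The radius of convergence is the smallest modulus among the singular points: 3/2 - (1/10)*sqrt(105).

The radius of convergence is 3/2 - (1/10)*sqrt(105).


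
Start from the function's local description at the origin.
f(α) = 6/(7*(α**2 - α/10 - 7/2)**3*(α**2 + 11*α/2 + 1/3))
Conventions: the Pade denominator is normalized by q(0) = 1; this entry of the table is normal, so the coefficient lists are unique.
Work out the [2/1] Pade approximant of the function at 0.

Taylor coefficients needed (expand at 0): a_0 = -144/2401, a_1 = 83592/84035, a_2 = -47897244/2941225, a_3 = 1094162562/4117715.
Write the denominator as Q(α) = 1 + q1*α. Requiring Q*f - P = O(α^4) with deg P <= 2 kills the coefficients of α^3..α^3 in Q*f:
  α^3: a_3 + q1*a_2 = 0, i.e. 1094162562/4117715 + (-47897244/2941225)*q1 = 0.
Solving this linear system: q1 = 303934045/18626706.
The numerator is Q*f truncated at degree 2: P0 = a_0 = -144/2401; P1 = a_1 + q1*a_0 = 200127152/12422978085; P2 = a_2 + q1*a_1 = -7782984288/144934744325.

The Pade approximant has numerator coefficients [-144/2401, 200127152/12422978085, -7782984288/144934744325]; denominator coefficients [1, 303934045/18626706].


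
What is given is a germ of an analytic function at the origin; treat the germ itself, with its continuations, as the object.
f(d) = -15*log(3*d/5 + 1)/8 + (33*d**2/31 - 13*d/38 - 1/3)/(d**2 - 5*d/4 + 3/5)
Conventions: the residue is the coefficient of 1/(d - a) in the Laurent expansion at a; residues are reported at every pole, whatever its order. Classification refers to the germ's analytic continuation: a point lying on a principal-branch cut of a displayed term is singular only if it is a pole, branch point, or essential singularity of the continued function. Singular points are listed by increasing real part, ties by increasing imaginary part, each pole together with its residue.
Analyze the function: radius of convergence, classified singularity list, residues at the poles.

Radius of convergence at 0: (1/5)*sqrt(15).
At -5/3: a logarithmic branch point.
At (5/8) - ((1/40)*sqrt(335))*i: a pole of order 1; residue (2329/4712) - ((100141/4735560)*sqrt(335))*i.
At (5/8) + ((1/40)*sqrt(335))*i: a pole of order 1; residue (2329/4712) + ((100141/4735560)*sqrt(335))*i.

Denominator factor (d**2 - 5*d/4 + 3/5): discriminant -67/80, complex-conjugate roots (5/8) + ((1/40)*sqrt(335))*i and (5/8) - ((1/40)*sqrt(335))*i; poles of order 1, moduli (1/5)*sqrt(15) and (1/5)*sqrt(15).
Branch term (-15/8)*log(1 - d/(-5/3)): its argument vanishes at d = -5/3, a logarithmic branch point, modulus 5/3.
The radius of convergence is the smallest modulus among the singular points: (1/5)*sqrt(15).
The branch term is analytic at (5/8) - ((1/40)*sqrt(335))*i and contributes nothing to the residue; only the rational part matters.
The factor d**2 - 5*d/4 + 3/5 splits as (d - a)(d - a') with a = (5/8) - ((1/40)*sqrt(335))*i, a' = (5/8) + ((1/40)*sqrt(335))*i. At the order-1 pole a set g(d) = (d - a)*(rational part) = [33*d**2/31 - 13*d/38 - 1/3] / (d - a').
Simple pole: residue = g(a) at a = (5/8) - ((1/40)*sqrt(335))*i, which is (2329/4712) - ((100141/4735560)*sqrt(335))*i.
The branch term is analytic at (5/8) + ((1/40)*sqrt(335))*i and contributes nothing to the residue; only the rational part matters.
The factor d**2 - 5*d/4 + 3/5 splits as (d - a)(d - a') with a = (5/8) + ((1/40)*sqrt(335))*i, a' = (5/8) - ((1/40)*sqrt(335))*i. At the order-1 pole a set g(d) = (d - a)*(rational part) = [33*d**2/31 - 13*d/38 - 1/3] / (d - a').
Simple pole: residue = g(a) at a = (5/8) + ((1/40)*sqrt(335))*i, which is (2329/4712) + ((100141/4735560)*sqrt(335))*i.
List the singular points by increasing real part (a conjugate pair: the negative imaginary part first).


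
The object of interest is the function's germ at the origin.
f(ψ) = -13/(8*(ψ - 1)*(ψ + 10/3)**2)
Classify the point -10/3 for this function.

The denominator factor ψ + 10/3 vanishes at -10/3 and appears to the power 2; the numerator there equals -13/8, nonzero, and no other factor vanishes.
Hence a pole whose order is the multiplicity, 2.

The point is a pole of order 2.


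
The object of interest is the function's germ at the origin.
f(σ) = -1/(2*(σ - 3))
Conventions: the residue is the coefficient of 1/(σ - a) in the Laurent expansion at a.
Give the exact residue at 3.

At the order-1 pole 3 set g(σ) = (σ - (3))*f(σ) = -1/2.
Simple pole: residue = g(a) at a = 3, which is -1/2.

The residue is -1/2.


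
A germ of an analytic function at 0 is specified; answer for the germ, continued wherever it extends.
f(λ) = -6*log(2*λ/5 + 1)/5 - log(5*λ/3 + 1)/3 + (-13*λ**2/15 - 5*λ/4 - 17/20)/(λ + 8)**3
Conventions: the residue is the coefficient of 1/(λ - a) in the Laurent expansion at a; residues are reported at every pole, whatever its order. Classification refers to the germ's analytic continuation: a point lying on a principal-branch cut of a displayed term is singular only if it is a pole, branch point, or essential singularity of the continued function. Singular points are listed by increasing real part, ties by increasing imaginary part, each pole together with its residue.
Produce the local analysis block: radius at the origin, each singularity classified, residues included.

Radius of convergence at 0: 3/5.
At -8: a pole of order 3; residue -13/15.
At -5/2: a logarithmic branch point.
At -3/5: a logarithmic branch point.

Denominator factor (λ + 8)^3: pole of order 3 at -8, modulus 8.
Branch term (-1/3)*log(1 - λ/(-3/5)): its argument vanishes at λ = -3/5, a logarithmic branch point, modulus 3/5.
Branch term (-6/5)*log(1 - λ/(-5/2)): its argument vanishes at λ = -5/2, a logarithmic branch point, modulus 5/2.
The radius of convergence is the smallest modulus among the singular points: 3/5.
The branch terms are analytic at -8 and contribute nothing to the residue; only the rational part matters.
At the order-3 pole -8 set g(λ) = (λ - (-8))^3*(rational part) = -13*λ**2/15 - 5*λ/4 - 17/20.
Order-3 pole: residue = g''(a)/2; g''(-8) = -26/15, so the residue is -13/15.
List the singular points by increasing real part (a conjugate pair: the negative imaginary part first).


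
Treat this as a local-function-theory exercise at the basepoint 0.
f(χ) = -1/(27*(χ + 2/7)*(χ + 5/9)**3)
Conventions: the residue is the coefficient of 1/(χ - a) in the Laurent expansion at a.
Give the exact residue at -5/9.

At the order-3 pole -5/9 set g(χ) = (χ - (-5/9))^3*f(χ) = -1/(27*(χ + 2/7)).
Order-3 pole: residue = g''(a)/2; g''(-5/9) = 18522/4913, so the residue is 9261/4913.

The residue is 9261/4913.


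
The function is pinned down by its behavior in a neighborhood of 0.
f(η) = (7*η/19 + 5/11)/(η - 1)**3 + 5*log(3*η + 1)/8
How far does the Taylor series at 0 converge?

Denominator factor (η - 1)^3: pole of order 3 at 1, modulus 1.
Branch term (5/8)*log(1 - η/(-1/3)): its argument vanishes at η = -1/3, a logarithmic branch point, modulus 1/3.
The radius of convergence is the smallest modulus among the singular points: 1/3.

The radius of convergence is 1/3.


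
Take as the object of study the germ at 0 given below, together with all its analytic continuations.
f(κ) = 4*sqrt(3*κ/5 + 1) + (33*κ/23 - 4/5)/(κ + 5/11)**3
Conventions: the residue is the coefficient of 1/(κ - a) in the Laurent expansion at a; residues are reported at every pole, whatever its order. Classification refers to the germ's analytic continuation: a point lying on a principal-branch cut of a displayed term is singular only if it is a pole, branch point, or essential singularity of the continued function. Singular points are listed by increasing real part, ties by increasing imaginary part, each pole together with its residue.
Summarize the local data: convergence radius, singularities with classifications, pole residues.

Denominator factor (κ + 5/11)^3: pole of order 3 at -5/11, modulus 5/11.
Branch term (4)*sqrt(1 - κ/(-5/3)): its argument vanishes at κ = -5/3, a square-root branch point, modulus 5/3.
The radius of convergence is the smallest modulus among the singular points: 5/11.
The branch term is analytic at -5/11 and contributes nothing to the residue; only the rational part matters.
At the order-3 pole -5/11 set g(κ) = (κ - (-5/11))^3*(rational part) = 33*κ/23 - 4/5.
Order-3 pole: residue = g''(a)/2; g''(-5/11) = 0, so the residue is 0.
List the singular points by increasing real part (a conjugate pair: the negative imaginary part first).

Radius of convergence at 0: 5/11.
At -5/3: an algebraic (square-root) branch point.
At -5/11: a pole of order 3; residue 0.


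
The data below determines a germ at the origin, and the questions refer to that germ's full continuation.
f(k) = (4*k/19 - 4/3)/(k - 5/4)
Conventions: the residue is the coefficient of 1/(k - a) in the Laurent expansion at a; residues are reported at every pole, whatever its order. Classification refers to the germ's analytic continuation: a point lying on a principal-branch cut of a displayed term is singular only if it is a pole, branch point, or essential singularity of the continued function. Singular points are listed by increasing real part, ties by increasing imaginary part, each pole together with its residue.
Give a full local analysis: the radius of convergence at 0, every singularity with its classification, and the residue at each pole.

Radius of convergence at 0: 5/4.
At 5/4: a pole of order 1; residue -61/57.

Denominator factor (k - 5/4): pole of order 1 at 5/4, modulus 5/4.
The radius of convergence is the smallest modulus among the singular points: 5/4.
At the order-1 pole 5/4 set g(k) = (k - (5/4))*f(k) = 4*k/19 - 4/3.
Simple pole: residue = g(a) at a = 5/4, which is -61/57.


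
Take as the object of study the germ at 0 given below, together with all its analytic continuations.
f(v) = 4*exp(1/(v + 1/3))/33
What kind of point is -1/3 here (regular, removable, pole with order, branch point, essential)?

The exponent 1/(v - (-1/3)) has a pole at -1/3, so exp(1/(v - (-1/3))) takes every nonzero value near it: an essential singularity (not a pole of any order).

The point is an essential singularity.


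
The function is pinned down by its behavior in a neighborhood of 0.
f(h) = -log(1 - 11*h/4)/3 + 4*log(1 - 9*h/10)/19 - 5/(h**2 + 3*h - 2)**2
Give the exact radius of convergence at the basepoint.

The radius of convergence is 4/11.

Denominator factor (h**2 + 3*h - 2)^2: discriminant 17, real irrational roots -3/2 + (1/2)*sqrt(17) and -3/2 - (1/2)*sqrt(17); poles of order 2, moduli -3/2 + (1/2)*sqrt(17) and 3/2 + (1/2)*sqrt(17).
Branch term (4/19)*log(1 - h/(10/9)): its argument vanishes at h = 10/9, a logarithmic branch point, modulus 10/9.
Branch term (-1/3)*log(1 - h/(4/11)): its argument vanishes at h = 4/11, a logarithmic branch point, modulus 4/11.
The radius of convergence is the smallest modulus among the singular points: 4/11.


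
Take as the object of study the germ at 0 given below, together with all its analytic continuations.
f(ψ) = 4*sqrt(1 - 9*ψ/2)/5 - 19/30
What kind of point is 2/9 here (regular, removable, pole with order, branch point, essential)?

The point is an algebraic (square-root) branch point.

The term (4/5)*sqrt(1 - ψ/(2/9)) has argument 1 - 2/9/(2/9) = 0 at 2/9: a square-root (algebraic, two-sheeted) branch point; the remaining terms are analytic or single-valued there.


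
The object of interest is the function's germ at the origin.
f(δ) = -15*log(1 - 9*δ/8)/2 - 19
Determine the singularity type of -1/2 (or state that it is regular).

The point is a regular point.

There is no denominator, hence no pole anywhere.
Branch term log(1 - δ/(8/9)): argument at -1/2 is 25/16, nonzero, so -1/2 is not its branch point (a point on a principal cut is still regular for the continued germ).
So the germ continues analytically to -1/2.


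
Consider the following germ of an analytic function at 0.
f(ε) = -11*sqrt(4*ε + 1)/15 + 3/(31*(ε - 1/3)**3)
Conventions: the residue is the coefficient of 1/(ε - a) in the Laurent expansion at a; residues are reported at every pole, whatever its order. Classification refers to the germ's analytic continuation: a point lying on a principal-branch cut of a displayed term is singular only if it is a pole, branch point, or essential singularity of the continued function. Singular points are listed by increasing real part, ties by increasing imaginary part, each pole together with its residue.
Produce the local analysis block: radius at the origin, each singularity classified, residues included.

Radius of convergence at 0: 1/4.
At -1/4: an algebraic (square-root) branch point.
At 1/3: a pole of order 3; residue 0.

Denominator factor (ε - 1/3)^3: pole of order 3 at 1/3, modulus 1/3.
Branch term (-11/15)*sqrt(1 - ε/(-1/4)): its argument vanishes at ε = -1/4, a square-root branch point, modulus 1/4.
The radius of convergence is the smallest modulus among the singular points: 1/4.
The branch term is analytic at 1/3 and contributes nothing to the residue; only the rational part matters.
At the order-3 pole 1/3 set g(ε) = (ε - (1/3))^3*(rational part) = 3/31.
Order-3 pole: residue = g''(a)/2; g''(1/3) = 0, so the residue is 0.
List the singular points by increasing real part (a conjugate pair: the negative imaginary part first).


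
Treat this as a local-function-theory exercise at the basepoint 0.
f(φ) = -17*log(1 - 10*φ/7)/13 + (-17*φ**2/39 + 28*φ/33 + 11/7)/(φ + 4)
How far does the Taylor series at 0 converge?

Denominator factor (φ + 4): pole of order 1 at -4, modulus 4.
Branch term (-17/13)*log(1 - φ/(7/10)): its argument vanishes at φ = 7/10, a logarithmic branch point, modulus 7/10.
The radius of convergence is the smallest modulus among the singular points: 7/10.

The radius of convergence is 7/10.


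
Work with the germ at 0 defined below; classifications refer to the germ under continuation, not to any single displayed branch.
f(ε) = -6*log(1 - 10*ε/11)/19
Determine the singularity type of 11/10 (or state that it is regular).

The term (-6/19)*log(1 - ε/(11/10)) has argument 1 - 11/10/(11/10) = 0 at 11/10: a logarithmic (infinitely-sheeted) branch point; the remaining terms are analytic or single-valued there.

The point is a logarithmic branch point.


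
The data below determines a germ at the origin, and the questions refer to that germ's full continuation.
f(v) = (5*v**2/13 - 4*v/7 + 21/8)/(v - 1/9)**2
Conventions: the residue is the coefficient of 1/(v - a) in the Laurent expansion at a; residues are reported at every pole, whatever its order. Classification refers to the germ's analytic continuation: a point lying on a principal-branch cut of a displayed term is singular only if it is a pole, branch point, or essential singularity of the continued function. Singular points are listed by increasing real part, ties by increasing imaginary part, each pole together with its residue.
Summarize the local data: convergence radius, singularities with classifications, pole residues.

Denominator factor (v - 1/9)^2: pole of order 2 at 1/9, modulus 1/9.
The radius of convergence is the smallest modulus among the singular points: 1/9.
At the order-2 pole 1/9 set g(v) = (v - (1/9))^2*f(v) = 5*v**2/13 - 4*v/7 + 21/8.
Order-2 pole: residue = g'(a); g'(1/9) = -398/819, so the residue is -398/819.

Radius of convergence at 0: 1/9.
At 1/9: a pole of order 2; residue -398/819.


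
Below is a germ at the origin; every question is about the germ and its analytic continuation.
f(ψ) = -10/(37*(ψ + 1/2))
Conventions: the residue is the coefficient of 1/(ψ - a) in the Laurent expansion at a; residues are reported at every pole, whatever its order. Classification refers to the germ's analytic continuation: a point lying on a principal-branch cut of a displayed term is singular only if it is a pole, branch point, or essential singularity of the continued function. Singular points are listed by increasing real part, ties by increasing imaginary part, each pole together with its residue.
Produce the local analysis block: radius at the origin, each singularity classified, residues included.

Denominator factor (ψ + 1/2): pole of order 1 at -1/2, modulus 1/2.
The radius of convergence is the smallest modulus among the singular points: 1/2.
At the order-1 pole -1/2 set g(ψ) = (ψ - (-1/2))*f(ψ) = -10/37.
Simple pole: residue = g(a) at a = -1/2, which is -10/37.

Radius of convergence at 0: 1/2.
At -1/2: a pole of order 1; residue -10/37.


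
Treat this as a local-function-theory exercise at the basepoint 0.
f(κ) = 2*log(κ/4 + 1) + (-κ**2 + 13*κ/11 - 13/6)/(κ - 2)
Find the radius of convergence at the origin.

Denominator factor (κ - 2): pole of order 1 at 2, modulus 2.
Branch term (2)*log(1 - κ/(-4)): its argument vanishes at κ = -4, a logarithmic branch point, modulus 4.
The radius of convergence is the smallest modulus among the singular points: 2.

The radius of convergence is 2.


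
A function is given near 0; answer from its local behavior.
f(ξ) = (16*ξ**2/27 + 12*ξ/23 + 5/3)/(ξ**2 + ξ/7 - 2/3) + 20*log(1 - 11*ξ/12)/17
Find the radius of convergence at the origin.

Denominator factor (ξ**2 + ξ/7 - 2/3): discriminant 395/147, real irrational roots -1/14 + (1/42)*sqrt(1185) and -1/14 - (1/42)*sqrt(1185); poles of order 1, moduli -1/14 + (1/42)*sqrt(1185) and 1/14 + (1/42)*sqrt(1185).
Branch term (20/17)*log(1 - ξ/(12/11)): its argument vanishes at ξ = 12/11, a logarithmic branch point, modulus 12/11.
The radius of convergence is the smallest modulus among the singular points: -1/14 + (1/42)*sqrt(1185).

The radius of convergence is -1/14 + (1/42)*sqrt(1185).


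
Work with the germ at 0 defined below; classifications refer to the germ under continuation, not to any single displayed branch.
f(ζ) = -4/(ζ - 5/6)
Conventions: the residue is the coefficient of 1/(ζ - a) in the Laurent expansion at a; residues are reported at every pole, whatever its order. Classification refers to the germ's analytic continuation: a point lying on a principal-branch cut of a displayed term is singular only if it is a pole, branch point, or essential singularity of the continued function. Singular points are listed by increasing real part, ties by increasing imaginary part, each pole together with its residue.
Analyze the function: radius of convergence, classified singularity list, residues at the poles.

Denominator factor (ζ - 5/6): pole of order 1 at 5/6, modulus 5/6.
The radius of convergence is the smallest modulus among the singular points: 5/6.
At the order-1 pole 5/6 set g(ζ) = (ζ - (5/6))*f(ζ) = -4.
Simple pole: residue = g(a) at a = 5/6, which is -4.

Radius of convergence at 0: 5/6.
At 5/6: a pole of order 1; residue -4.


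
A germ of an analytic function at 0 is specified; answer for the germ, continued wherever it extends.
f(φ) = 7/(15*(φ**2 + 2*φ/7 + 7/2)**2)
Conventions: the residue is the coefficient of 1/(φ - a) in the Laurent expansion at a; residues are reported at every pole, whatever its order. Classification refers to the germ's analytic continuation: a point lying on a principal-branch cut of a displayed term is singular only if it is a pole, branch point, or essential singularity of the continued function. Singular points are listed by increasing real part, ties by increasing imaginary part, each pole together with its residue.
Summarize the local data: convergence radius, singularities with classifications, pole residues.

Denominator factor (φ**2 + 2*φ/7 + 7/2)^2: discriminant -682/49, complex-conjugate roots (-1/7) + ((1/14)*sqrt(682))*i and (-1/7) - ((1/14)*sqrt(682))*i; poles of order 2, moduli (1/2)*sqrt(14) and (1/2)*sqrt(14).
The radius of convergence is the smallest modulus among the singular points: (1/2)*sqrt(14).
The factor φ**2 + 2*φ/7 + 7/2 splits as (φ - a)(φ - a') with a = (-1/7) - ((1/14)*sqrt(682))*i, a' = (-1/7) + ((1/14)*sqrt(682))*i. At the order-2 pole a set g(φ) = (φ - a)^2*f(φ) = [7/15] / (φ - a')^2.
Order-2 pole: residue = g'(a); g'((-1/7) - ((1/14)*sqrt(682))*i) = ((2401/3488430)*sqrt(682))*i, so the residue is ((2401/3488430)*sqrt(682))*i.
The factor φ**2 + 2*φ/7 + 7/2 splits as (φ - a)(φ - a') with a = (-1/7) + ((1/14)*sqrt(682))*i, a' = (-1/7) - ((1/14)*sqrt(682))*i. At the order-2 pole a set g(φ) = (φ - a)^2*f(φ) = [7/15] / (φ - a')^2.
Order-2 pole: residue = g'(a); g'((-1/7) + ((1/14)*sqrt(682))*i) = -((2401/3488430)*sqrt(682))*i, so the residue is -((2401/3488430)*sqrt(682))*i.
List the singular points by increasing real part (a conjugate pair: the negative imaginary part first).

Radius of convergence at 0: (1/2)*sqrt(14).
At (-1/7) - ((1/14)*sqrt(682))*i: a pole of order 2; residue ((2401/3488430)*sqrt(682))*i.
At (-1/7) + ((1/14)*sqrt(682))*i: a pole of order 2; residue -((2401/3488430)*sqrt(682))*i.


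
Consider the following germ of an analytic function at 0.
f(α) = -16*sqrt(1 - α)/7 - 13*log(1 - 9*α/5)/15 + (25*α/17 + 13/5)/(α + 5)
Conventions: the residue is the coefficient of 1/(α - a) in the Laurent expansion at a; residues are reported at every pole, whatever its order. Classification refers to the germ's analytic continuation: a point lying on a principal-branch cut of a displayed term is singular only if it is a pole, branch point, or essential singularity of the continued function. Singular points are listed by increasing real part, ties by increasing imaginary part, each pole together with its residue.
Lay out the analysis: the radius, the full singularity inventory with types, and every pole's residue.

Denominator factor (α + 5): pole of order 1 at -5, modulus 5.
Branch term (-13/15)*log(1 - α/(5/9)): its argument vanishes at α = 5/9, a logarithmic branch point, modulus 5/9.
Branch term (-16/7)*sqrt(1 - α/(1)): its argument vanishes at α = 1, a square-root branch point, modulus 1.
The radius of convergence is the smallest modulus among the singular points: 5/9.
The branch terms are analytic at -5 and contribute nothing to the residue; only the rational part matters.
At the order-1 pole -5 set g(α) = (α - (-5))*(rational part) = 25*α/17 + 13/5.
Simple pole: residue = g(a) at a = -5, which is -404/85.
List the singular points by increasing real part (a conjugate pair: the negative imaginary part first).

Radius of convergence at 0: 5/9.
At -5: a pole of order 1; residue -404/85.
At 5/9: a logarithmic branch point.
At 1: an algebraic (square-root) branch point.


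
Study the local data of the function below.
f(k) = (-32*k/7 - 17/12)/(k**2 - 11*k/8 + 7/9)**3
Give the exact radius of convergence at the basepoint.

The radius of convergence is (1/3)*sqrt(7).

Denominator factor (k**2 - 11*k/8 + 7/9)^3: discriminant -703/576, complex-conjugate roots (11/16) + ((1/48)*sqrt(703))*i and (11/16) - ((1/48)*sqrt(703))*i; poles of order 3, moduli (1/3)*sqrt(7) and (1/3)*sqrt(7).
The radius of convergence is the smallest modulus among the singular points: (1/3)*sqrt(7).


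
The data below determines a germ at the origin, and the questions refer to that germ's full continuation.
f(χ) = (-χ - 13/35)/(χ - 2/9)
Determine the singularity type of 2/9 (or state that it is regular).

The denominator factor χ - 2/9 vanishes at 2/9 and appears to the power 1; the numerator there equals -187/315, nonzero, and no other factor vanishes.
Hence a pole whose order is the multiplicity, 1.

The point is a pole of order 1.


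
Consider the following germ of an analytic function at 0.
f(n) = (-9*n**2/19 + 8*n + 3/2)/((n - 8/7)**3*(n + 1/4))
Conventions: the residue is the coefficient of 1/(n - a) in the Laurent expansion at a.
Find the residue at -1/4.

At the order-1 pole -1/4 set g(n) = (n - (-1/4))*f(n) = (-9*n**2/19 + 8*n + 3/2)/(n - 8/7)**3.
Simple pole: residue = g(a) at a = -1/4, which is 220892/1127061.

The residue is 220892/1127061.


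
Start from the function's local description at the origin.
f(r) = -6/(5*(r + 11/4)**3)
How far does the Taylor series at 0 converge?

Denominator factor (r + 11/4)^3: pole of order 3 at -11/4, modulus 11/4.
The radius of convergence is the smallest modulus among the singular points: 11/4.

The radius of convergence is 11/4.


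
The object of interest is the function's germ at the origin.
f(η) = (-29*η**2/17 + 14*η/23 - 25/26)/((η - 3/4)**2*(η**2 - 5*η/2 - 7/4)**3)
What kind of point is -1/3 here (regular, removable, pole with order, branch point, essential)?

The point is a regular point.

Denominator factors: η**2 - 5*η/2 - 7/4 = -29/36 at η = -1/3; η - 3/4 = -13/12 at η = -1/3 — none vanishes.
So the germ continues analytically to -1/3.


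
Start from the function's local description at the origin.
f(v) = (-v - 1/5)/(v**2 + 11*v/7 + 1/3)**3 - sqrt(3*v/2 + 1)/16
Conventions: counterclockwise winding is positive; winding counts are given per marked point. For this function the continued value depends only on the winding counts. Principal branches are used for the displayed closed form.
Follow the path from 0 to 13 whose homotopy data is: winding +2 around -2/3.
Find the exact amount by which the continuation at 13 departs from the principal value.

Continued minus principal equals 0.

The rational part is single-valued and drops out of the difference; each branch term changes only by its own monodromy.
(-1/16)*sqrt(1 - v/(-2/3)): winding +2 is even, the square root returns to the same sheet, contribution 0.
Summing the contributions at v = 13 gives 0.


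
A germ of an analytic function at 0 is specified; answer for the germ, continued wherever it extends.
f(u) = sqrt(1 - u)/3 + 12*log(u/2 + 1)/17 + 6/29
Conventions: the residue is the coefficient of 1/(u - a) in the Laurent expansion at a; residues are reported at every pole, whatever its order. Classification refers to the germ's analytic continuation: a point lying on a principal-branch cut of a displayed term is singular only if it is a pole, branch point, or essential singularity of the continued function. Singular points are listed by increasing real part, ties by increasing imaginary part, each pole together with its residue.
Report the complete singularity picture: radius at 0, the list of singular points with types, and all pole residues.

Branch term (1/3)*sqrt(1 - u/(1)): its argument vanishes at u = 1, a square-root branch point, modulus 1.
Branch term (12/17)*log(1 - u/(-2)): its argument vanishes at u = -2, a logarithmic branch point, modulus 2.
The radius of convergence is the smallest modulus among the singular points: 1.
List the singular points by increasing real part (a conjugate pair: the negative imaginary part first).

Radius of convergence at 0: 1.
At -2: a logarithmic branch point.
At 1: an algebraic (square-root) branch point.


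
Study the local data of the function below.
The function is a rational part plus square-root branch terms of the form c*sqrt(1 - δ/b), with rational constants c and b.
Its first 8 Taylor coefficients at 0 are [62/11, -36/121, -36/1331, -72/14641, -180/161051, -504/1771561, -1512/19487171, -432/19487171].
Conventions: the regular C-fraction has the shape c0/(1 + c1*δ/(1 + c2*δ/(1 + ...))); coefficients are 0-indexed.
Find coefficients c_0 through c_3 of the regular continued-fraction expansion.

Taylor coefficients (read off): a_0 = 62/11, a_1 = -36/121, a_2 = -36/1331, a_3 = -72/14641.
c0 = a_0 = 62/11. Peel one level at a time: if S = 1 + c*δ/S' with S'(0) = 1, then c is the δ-coefficient of S and S' = c*δ/(S - 1).
S_1 = c0/f = 1 + (18/341)*δ + (882/116281)*δ^2 + ...; c1 = 18/341.
S_2 = c1*δ/(S_1 - 1) = 1 + (-49/341)*δ + (-1/121)*δ^2 + ...; c2 = -49/341.
S_3 = c2*δ/(S_2 - 1) = 1 + (-31/539)*δ + ...; c3 = -31/539.

The regular C-fraction coefficients are [62/11, 18/341, -49/341, -31/539].


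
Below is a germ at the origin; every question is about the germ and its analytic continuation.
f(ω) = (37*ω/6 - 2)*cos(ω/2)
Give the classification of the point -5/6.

There is no denominator, hence no pole anywhere.
The factor cos(ω/2) is entire.
So the germ continues analytically to -5/6.

The point is a regular point.


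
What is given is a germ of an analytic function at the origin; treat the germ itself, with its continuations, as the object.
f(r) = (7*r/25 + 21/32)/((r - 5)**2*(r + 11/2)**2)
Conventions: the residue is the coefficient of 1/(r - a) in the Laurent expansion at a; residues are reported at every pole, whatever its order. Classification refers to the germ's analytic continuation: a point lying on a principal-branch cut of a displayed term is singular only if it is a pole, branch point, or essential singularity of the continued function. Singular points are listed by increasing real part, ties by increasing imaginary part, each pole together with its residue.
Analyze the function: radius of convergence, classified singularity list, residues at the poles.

Radius of convergence at 0: 5.
At -11/2: a pole of order 2; residue 67/66150.
At 5: a pole of order 2; residue -67/66150.

Denominator factor (r + 11/2)^2: pole of order 2 at -11/2, modulus 11/2.
Denominator factor (r - 5)^2: pole of order 2 at 5, modulus 5.
The radius of convergence is the smallest modulus among the singular points: 5.
At the order-2 pole -11/2 set g(r) = (r - (-11/2))^2*f(r) = (7*r/25 + 21/32)/(r - 5)**2.
Order-2 pole: residue = g'(a); g'(-11/2) = 67/66150, so the residue is 67/66150.
At the order-2 pole 5 set g(r) = (r - (5))^2*f(r) = (7*r/25 + 21/32)/(r + 11/2)**2.
Order-2 pole: residue = g'(a); g'(5) = -67/66150, so the residue is -67/66150.
List the singular points by increasing real part (a conjugate pair: the negative imaginary part first).


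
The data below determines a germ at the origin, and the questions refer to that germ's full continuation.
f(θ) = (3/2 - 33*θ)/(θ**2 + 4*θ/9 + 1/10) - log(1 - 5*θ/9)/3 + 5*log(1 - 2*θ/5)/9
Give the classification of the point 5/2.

The point is a logarithmic branch point.

The term (5/9)*log(1 - θ/(5/2)) has argument 1 - 5/2/(5/2) = 0 at 5/2: a logarithmic (infinitely-sheeted) branch point; the remaining terms are analytic or single-valued there.


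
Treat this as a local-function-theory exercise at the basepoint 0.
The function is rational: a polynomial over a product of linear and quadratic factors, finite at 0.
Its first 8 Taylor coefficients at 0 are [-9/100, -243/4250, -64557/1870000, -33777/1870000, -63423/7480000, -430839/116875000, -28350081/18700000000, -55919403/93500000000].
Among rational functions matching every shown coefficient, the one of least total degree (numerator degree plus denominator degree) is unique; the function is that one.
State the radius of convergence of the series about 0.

No rational of total degree below 5 reproduces all 8 coefficients; solving the [2/3] Pade equations on them gives f(y) = (3*y**2/11 - 15*y/17 + 10/3)/(y - 10/3)**3, whose expansion matches every shown term.
Denominator factor (y - 10/3)^3: pole of order 3 at 10/3, modulus 10/3.
The radius of convergence is the smallest modulus among the singular points: 10/3.

The radius of convergence is 10/3.


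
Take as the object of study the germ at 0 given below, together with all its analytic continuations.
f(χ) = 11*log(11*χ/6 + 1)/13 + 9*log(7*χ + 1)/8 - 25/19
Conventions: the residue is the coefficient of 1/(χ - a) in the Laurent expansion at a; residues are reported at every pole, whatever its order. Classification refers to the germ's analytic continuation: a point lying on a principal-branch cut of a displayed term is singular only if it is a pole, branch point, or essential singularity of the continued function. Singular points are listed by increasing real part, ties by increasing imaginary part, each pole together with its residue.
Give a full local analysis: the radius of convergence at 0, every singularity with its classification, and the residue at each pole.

Radius of convergence at 0: 1/7.
At -6/11: a logarithmic branch point.
At -1/7: a logarithmic branch point.

Branch term (11/13)*log(1 - χ/(-6/11)): its argument vanishes at χ = -6/11, a logarithmic branch point, modulus 6/11.
Branch term (9/8)*log(1 - χ/(-1/7)): its argument vanishes at χ = -1/7, a logarithmic branch point, modulus 1/7.
The radius of convergence is the smallest modulus among the singular points: 1/7.
List the singular points by increasing real part (a conjugate pair: the negative imaginary part first).
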